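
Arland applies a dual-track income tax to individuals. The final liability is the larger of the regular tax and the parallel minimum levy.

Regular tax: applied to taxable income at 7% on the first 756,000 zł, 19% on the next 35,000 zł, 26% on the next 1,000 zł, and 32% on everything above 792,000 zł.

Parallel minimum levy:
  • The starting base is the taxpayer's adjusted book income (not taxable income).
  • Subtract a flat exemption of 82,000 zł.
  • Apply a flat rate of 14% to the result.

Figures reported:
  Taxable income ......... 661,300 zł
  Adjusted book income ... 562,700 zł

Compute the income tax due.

Parallel minimum levy:
  Base (adjusted book income): 562,700 zł
  Less exemption 82,000 zł → base 480,700 zł
  480,700 zł × 14% = 67,298 zł

Regular tax:
  661,300 zł × 7% = 46,291 zł

67,298 zł > 46,291 zł, so the parallel minimum levy is the binding amount.

67,298 zł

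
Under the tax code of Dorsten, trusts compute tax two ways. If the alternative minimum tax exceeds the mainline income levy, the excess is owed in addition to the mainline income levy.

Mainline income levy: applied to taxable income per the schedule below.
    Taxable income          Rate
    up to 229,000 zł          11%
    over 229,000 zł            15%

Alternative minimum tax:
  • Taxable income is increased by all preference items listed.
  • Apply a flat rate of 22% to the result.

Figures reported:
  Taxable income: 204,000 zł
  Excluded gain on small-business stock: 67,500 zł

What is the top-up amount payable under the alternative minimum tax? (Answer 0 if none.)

37,290 zł

Mainline income levy:
  204,000 zł × 11% = 22,440 zł

Alternative minimum tax:
  Adjusted income: 204,000 zł + 67,500 zł = 271,500 zł
  271,500 zł × 22% = 59,730 zł

Excess of alternative minimum tax over mainline income levy: 59,730 zł − 22,440 zł = 37,290 zł.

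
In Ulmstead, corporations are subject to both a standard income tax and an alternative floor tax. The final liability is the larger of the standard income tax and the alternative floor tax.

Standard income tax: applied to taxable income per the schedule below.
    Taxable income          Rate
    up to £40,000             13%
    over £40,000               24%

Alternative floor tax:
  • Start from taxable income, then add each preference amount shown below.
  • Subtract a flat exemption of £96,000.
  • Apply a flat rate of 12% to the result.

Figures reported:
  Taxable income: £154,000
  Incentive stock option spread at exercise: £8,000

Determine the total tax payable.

Alternative floor tax:
  Adjusted income: £154,000 + £8,000 = £162,000
  Less exemption £96,000 → base £66,000
  £66,000 × 12% = £7,920

Standard income tax:
  £40,000 × 13% = £5,200
  £114,000 × 24% = £27,360
  → £32,560

£32,560 > £7,920, so the standard income tax governs.

£32,560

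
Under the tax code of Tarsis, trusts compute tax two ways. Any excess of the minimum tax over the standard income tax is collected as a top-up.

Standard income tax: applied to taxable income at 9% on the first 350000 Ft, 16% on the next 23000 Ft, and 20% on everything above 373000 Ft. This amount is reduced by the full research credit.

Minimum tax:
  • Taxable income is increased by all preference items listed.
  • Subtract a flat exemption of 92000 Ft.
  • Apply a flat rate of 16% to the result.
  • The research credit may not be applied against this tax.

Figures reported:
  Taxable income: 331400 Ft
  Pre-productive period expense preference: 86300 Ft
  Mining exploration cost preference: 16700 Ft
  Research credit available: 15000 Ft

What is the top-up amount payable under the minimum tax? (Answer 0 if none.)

Standard income tax:
  331400 Ft × 9% = 29826 Ft
  Less research credit 15000 Ft → 14826 Ft

Minimum tax:
  Adjusted income: 331400 Ft + 86300 Ft + 16700 Ft = 434400 Ft
  Less exemption 92000 Ft → base 342400 Ft
  342400 Ft × 16% = 54784 Ft

Excess of minimum tax over standard income tax: 54784 Ft − 14826 Ft = 39958 Ft.

39958 Ft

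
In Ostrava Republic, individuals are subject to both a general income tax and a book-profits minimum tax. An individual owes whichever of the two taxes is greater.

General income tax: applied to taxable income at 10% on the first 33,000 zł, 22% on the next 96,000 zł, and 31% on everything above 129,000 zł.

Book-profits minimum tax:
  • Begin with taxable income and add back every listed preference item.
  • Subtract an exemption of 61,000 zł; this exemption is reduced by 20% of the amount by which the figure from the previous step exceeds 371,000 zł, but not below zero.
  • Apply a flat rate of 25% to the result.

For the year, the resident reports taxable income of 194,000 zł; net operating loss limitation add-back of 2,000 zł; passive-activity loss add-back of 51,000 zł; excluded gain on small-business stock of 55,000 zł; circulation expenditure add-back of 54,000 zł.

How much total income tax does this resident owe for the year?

73,750 zł

Book-profits minimum tax:
  Adjusted income: 194,000 zł + 2,000 zł + 51,000 zł + 55,000 zł + 54,000 zł = 356,000 zł
  Exemption: 356,000 zł ≤ 371,000 zł, so full 61,000 zł applies
  Base: 356,000 zł − 61,000 zł = 295,000 zł
  295,000 zł × 25% = 73,750 zł

General income tax:
  33,000 zł × 10% = 3,300 zł
  96,000 zł × 22% = 21,120 zł
  65,000 zł × 31% = 20,150 zł
  → 44,570 zł

73,750 zł > 44,570 zł, so the book-profits minimum tax is the binding amount.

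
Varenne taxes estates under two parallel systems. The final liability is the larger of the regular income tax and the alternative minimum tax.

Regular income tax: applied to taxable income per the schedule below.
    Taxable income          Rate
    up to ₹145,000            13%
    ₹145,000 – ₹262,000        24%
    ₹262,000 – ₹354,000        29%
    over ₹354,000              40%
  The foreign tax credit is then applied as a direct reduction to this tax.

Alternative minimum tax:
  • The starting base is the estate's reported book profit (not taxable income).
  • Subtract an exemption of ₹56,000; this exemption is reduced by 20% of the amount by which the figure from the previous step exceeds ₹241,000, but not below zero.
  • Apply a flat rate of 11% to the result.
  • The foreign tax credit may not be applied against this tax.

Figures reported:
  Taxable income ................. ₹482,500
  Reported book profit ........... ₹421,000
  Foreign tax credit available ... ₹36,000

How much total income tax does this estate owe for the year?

₹89,010

Regular income tax:
  ₹145,000 × 13% = ₹18,850
  ₹117,000 × 24% = ₹28,080
  ₹92,000 × 29% = ₹26,680
  ₹128,500 × 40% = ₹51,400
  → ₹125,010
  Less foreign tax credit ₹36,000 → ₹89,010

Alternative minimum tax:
  Base (reported book profit): ₹421,000
  Exemption: ₹56,000 − 20% × (₹421,000 − ₹241,000) = ₹56,000 − ₹36,000 = ₹20,000
  Base: ₹421,000 − ₹20,000 = ₹401,000
  ₹401,000 × 11% = ₹44,110

₹89,010 > ₹44,110, so the regular income tax governs.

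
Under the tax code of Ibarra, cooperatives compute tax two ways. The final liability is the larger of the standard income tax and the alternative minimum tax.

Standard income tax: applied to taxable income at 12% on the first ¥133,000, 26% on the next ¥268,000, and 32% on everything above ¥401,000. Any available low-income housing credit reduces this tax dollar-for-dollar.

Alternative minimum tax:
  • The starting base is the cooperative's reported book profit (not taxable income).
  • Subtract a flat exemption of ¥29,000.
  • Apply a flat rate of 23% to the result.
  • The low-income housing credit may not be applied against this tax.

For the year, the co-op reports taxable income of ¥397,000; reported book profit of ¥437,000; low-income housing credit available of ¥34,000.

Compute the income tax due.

¥93,840

Standard income tax:
  ¥133,000 × 12% = ¥15,960
  ¥264,000 × 26% = ¥68,640
  → ¥84,600
  Less low-income housing credit ¥34,000 → ¥50,600

Alternative minimum tax:
  Base (reported book profit): ¥437,000
  Less exemption ¥29,000 → base ¥408,000
  ¥408,000 × 23% = ¥93,840

¥93,840 > ¥50,600, so the alternative minimum tax is the binding amount.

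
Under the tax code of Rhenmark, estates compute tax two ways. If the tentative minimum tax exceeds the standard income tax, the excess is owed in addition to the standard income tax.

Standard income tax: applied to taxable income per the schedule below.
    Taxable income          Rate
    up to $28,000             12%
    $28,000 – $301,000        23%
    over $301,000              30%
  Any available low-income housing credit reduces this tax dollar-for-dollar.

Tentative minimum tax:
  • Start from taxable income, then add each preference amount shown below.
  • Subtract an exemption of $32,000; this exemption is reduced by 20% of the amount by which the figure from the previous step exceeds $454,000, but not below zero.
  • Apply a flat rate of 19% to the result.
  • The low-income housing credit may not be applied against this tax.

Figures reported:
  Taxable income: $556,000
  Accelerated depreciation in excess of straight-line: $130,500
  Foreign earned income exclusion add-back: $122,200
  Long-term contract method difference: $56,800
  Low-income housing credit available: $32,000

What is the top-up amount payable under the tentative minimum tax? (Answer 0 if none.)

Tentative minimum tax:
  Adjusted income: $556,000 + $130,500 + $122,200 + $56,800 = $865,500
  Exemption: 20% × ($865,500 − $454,000) = $82,300 ≥ $32,000, so the exemption is fully phased out
  Base: $865,500 − $0 = $865,500
  $865,500 × 19% = $164,445

Standard income tax:
  $28,000 × 12% = $3,360
  $273,000 × 23% = $62,790
  $255,000 × 30% = $76,500
  → $142,650
  Less low-income housing credit $32,000 → $110,650

Excess of tentative minimum tax over standard income tax: $164,445 − $110,650 = $53,795.

$53,795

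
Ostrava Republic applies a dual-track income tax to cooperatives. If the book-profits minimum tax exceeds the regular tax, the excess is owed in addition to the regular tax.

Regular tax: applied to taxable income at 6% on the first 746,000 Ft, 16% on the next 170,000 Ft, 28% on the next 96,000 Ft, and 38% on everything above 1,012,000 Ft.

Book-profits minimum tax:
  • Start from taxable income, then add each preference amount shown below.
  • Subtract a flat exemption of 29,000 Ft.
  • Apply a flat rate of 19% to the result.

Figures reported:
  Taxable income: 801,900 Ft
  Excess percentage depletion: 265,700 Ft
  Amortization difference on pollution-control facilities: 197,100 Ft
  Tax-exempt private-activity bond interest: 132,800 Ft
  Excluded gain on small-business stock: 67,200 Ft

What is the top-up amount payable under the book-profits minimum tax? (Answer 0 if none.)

219,079 Ft

Book-profits minimum tax:
  Adjusted income: 801,900 Ft + 265,700 Ft + 197,100 Ft + 132,800 Ft + 67,200 Ft = 1,464,700 Ft
  Less exemption 29,000 Ft → base 1,435,700 Ft
  1,435,700 Ft × 19% = 272,783 Ft

Regular tax:
  746,000 Ft × 6% = 44,760 Ft
  55,900 Ft × 16% = 8,944 Ft
  → 53,704 Ft

Excess of book-profits minimum tax over regular tax: 272,783 Ft − 53,704 Ft = 219,079 Ft.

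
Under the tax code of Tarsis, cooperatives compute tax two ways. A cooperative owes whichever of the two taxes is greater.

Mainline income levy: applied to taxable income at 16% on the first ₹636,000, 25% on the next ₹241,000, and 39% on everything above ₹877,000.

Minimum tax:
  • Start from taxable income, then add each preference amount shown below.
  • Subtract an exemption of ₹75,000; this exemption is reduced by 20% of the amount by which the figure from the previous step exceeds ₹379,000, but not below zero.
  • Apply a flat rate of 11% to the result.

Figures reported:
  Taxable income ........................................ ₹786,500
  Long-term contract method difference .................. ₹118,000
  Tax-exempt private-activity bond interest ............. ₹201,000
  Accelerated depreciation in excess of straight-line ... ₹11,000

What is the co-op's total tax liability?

₹139,385

Minimum tax:
  Adjusted income: ₹786,500 + ₹118,000 + ₹201,000 + ₹11,000 = ₹1,116,500
  Exemption: 20% × (₹1,116,500 − ₹379,000) = ₹147,500 ≥ ₹75,000, so the exemption is fully phased out
  Base: ₹1,116,500 − ₹0 = ₹1,116,500
  ₹1,116,500 × 11% = ₹122,815

Mainline income levy:
  ₹636,000 × 16% = ₹101,760
  ₹150,500 × 25% = ₹37,625
  → ₹139,385

₹139,385 > ₹122,815, so the mainline income levy governs.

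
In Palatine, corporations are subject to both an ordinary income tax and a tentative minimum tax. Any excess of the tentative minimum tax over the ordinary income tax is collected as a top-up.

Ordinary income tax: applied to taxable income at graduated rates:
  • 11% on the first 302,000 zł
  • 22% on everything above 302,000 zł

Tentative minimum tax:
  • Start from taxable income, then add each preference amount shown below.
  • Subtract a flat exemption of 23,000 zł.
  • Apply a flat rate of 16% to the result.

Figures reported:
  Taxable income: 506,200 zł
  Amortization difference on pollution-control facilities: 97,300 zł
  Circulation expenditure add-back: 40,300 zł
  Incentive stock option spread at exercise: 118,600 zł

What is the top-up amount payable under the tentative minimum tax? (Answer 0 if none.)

Tentative minimum tax:
  Adjusted income: 506,200 zł + 97,300 zł + 40,300 zł + 118,600 zł = 762,400 zł
  Less exemption 23,000 zł → base 739,400 zł
  739,400 zł × 16% = 118,304 zł

Ordinary income tax:
  302,000 zł × 11% = 33,220 zł
  204,200 zł × 22% = 44,924 zł
  → 78,144 zł

Excess of tentative minimum tax over ordinary income tax: 118,304 zł − 78,144 zł = 40,160 zł.

40,160 zł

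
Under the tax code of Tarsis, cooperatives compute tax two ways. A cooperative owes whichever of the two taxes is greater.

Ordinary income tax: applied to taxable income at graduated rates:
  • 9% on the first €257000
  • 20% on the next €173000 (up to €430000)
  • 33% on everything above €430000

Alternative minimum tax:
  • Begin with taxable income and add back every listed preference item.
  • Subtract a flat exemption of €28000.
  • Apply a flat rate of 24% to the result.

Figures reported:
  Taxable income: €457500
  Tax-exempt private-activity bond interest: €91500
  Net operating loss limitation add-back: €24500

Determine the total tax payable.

€130920

Alternative minimum tax:
  Adjusted income: €457500 + €91500 + €24500 = €573500
  Less exemption €28000 → base €545500
  €545500 × 24% = €130920

Ordinary income tax:
  €257000 × 9% = €23130
  €173000 × 20% = €34600
  €27500 × 33% = €9075
  → €66805

€130920 > €66805, so the alternative minimum tax is the binding amount.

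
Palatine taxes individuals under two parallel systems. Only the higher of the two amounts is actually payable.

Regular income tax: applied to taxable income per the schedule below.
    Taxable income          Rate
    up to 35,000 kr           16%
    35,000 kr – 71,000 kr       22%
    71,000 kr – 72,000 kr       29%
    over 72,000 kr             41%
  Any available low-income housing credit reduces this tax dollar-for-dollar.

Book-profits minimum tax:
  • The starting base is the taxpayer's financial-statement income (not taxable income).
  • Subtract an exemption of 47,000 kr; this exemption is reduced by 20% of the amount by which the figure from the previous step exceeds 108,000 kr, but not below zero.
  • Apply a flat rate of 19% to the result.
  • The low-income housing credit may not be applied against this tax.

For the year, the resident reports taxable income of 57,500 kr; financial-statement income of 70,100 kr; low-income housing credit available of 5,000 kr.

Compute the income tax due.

5,550 kr

Book-profits minimum tax:
  Base (financial-statement income): 70,100 kr
  Exemption: 70,100 kr ≤ 108,000 kr, so full 47,000 kr applies
  Base: 70,100 kr − 47,000 kr = 23,100 kr
  23,100 kr × 19% = 4,389 kr

Regular income tax:
  35,000 kr × 16% = 5,600 kr
  22,500 kr × 22% = 4,950 kr
  → 10,550 kr
  Less low-income housing credit 5,000 kr → 5,550 kr

5,550 kr > 4,389 kr, so the regular income tax governs.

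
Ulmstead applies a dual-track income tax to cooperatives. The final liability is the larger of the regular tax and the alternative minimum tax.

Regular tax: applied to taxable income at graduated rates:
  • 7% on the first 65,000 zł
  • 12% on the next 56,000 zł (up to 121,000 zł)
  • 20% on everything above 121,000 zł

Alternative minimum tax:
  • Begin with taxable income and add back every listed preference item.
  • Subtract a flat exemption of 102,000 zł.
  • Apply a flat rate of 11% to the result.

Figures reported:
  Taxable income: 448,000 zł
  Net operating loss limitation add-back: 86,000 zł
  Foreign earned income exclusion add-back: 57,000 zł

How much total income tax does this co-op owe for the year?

Regular tax:
  65,000 zł × 7% = 4,550 zł
  56,000 zł × 12% = 6,720 zł
  327,000 zł × 20% = 65,400 zł
  → 76,670 zł

Alternative minimum tax:
  Adjusted income: 448,000 zł + 86,000 zł + 57,000 zł = 591,000 zł
  Less exemption 102,000 zł → base 489,000 zł
  489,000 zł × 11% = 53,790 zł

76,670 zł > 53,790 zł, so the regular tax governs.

76,670 zł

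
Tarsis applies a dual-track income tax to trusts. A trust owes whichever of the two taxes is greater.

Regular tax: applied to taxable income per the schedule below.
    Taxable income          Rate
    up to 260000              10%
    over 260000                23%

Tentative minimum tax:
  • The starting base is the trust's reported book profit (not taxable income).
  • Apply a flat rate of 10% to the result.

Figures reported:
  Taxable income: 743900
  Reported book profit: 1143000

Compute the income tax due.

Regular tax:
  260000 × 10% = 26000
  483900 × 23% = 111297
  → 137297

Tentative minimum tax:
  Base (reported book profit): 1143000
  1143000 × 10% = 114300

137297 > 114300, so the regular tax governs.

137297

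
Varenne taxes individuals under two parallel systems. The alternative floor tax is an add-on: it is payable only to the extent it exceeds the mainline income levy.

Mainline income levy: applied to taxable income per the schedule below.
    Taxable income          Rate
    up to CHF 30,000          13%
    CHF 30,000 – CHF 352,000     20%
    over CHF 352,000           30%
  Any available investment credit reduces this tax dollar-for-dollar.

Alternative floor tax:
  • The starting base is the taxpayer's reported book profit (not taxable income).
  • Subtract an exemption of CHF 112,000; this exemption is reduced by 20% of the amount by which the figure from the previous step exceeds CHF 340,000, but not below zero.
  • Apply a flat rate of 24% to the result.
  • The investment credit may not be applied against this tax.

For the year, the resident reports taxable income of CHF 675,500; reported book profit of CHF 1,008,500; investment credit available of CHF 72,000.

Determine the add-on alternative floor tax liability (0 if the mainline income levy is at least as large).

CHF 148,690

Mainline income levy:
  CHF 30,000 × 13% = CHF 3,900
  CHF 322,000 × 20% = CHF 64,400
  CHF 323,500 × 30% = CHF 97,050
  → CHF 165,350
  Less investment credit CHF 72,000 → CHF 93,350

Alternative floor tax:
  Base (reported book profit): CHF 1,008,500
  Exemption: 20% × (CHF 1,008,500 − CHF 340,000) = CHF 133,700 ≥ CHF 112,000, so the exemption is fully phased out
  Base: CHF 1,008,500 − CHF 0 = CHF 1,008,500
  CHF 1,008,500 × 24% = CHF 242,040

Excess of alternative floor tax over mainline income levy: CHF 242,040 − CHF 93,350 = CHF 148,690.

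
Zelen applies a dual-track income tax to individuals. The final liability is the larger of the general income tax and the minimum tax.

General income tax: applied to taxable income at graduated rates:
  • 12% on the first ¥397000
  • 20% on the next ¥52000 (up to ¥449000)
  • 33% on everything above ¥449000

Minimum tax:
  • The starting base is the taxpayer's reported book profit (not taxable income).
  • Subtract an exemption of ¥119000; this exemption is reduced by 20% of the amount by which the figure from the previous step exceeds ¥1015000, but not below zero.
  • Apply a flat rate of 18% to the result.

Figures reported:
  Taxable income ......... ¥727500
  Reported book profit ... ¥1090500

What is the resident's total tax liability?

Minimum tax:
  Base (reported book profit): ¥1090500
  Exemption: ¥119000 − 20% × (¥1090500 − ¥1015000) = ¥119000 − ¥15100 = ¥103900
  Base: ¥1090500 − ¥103900 = ¥986600
  ¥986600 × 18% = ¥177588

General income tax:
  ¥397000 × 12% = ¥47640
  ¥52000 × 20% = ¥10400
  ¥278500 × 33% = ¥91905
  → ¥149945

¥177588 > ¥149945, so the minimum tax is the binding amount.

¥177588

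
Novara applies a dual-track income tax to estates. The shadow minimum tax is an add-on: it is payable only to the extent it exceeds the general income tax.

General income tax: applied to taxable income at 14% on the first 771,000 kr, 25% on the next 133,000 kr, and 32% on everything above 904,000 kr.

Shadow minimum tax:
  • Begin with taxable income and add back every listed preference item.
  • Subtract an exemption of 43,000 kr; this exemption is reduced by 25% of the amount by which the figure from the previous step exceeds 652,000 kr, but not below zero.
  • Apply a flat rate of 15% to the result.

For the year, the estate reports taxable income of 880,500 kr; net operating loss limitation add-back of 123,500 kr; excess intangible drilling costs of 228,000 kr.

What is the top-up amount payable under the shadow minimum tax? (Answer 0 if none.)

Shadow minimum tax:
  Adjusted income: 880,500 kr + 123,500 kr + 228,000 kr = 1,232,000 kr
  Exemption: 25% × (1,232,000 kr − 652,000 kr) = 145,000 kr ≥ 43,000 kr, so the exemption is fully phased out
  Base: 1,232,000 kr − 0 kr = 1,232,000 kr
  1,232,000 kr × 15% = 184,800 kr

General income tax:
  771,000 kr × 14% = 107,940 kr
  109,500 kr × 25% = 27,375 kr
  → 135,315 kr

Excess of shadow minimum tax over general income tax: 184,800 kr − 135,315 kr = 49,485 kr.

49,485 kr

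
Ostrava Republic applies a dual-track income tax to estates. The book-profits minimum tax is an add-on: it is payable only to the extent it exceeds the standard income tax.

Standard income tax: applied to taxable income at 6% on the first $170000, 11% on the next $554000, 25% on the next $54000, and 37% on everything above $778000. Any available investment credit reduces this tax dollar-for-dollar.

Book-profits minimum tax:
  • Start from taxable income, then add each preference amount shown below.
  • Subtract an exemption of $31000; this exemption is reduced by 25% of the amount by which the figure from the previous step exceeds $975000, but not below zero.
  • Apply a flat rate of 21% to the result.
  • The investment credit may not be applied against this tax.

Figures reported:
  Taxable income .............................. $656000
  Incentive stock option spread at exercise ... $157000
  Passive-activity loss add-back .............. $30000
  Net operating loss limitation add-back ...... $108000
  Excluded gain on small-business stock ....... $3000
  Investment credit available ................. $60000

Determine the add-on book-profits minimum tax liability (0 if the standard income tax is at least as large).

Book-profits minimum tax:
  Adjusted income: $656000 + $157000 + $30000 + $108000 + $3000 = $954000
  Exemption: $954000 ≤ $975000, so full $31000 applies
  Base: $954000 − $31000 = $923000
  $923000 × 21% = $193830

Standard income tax:
  $170000 × 6% = $10200
  $486000 × 11% = $53460
  → $63660
  Less investment credit $60000 → $3660

Excess of book-profits minimum tax over standard income tax: $193830 − $3660 = $190170.

$190170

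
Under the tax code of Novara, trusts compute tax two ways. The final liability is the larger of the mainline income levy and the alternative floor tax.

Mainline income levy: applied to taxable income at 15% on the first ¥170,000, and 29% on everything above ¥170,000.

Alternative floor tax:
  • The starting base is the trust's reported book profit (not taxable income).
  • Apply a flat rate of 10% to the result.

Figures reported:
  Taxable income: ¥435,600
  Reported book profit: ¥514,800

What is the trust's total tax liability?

¥102,524

Alternative floor tax:
  Base (reported book profit): ¥514,800
  ¥514,800 × 10% = ¥51,480

Mainline income levy:
  ¥170,000 × 15% = ¥25,500
  ¥265,600 × 29% = ¥77,024
  → ¥102,524

¥102,524 > ¥51,480, so the mainline income levy governs.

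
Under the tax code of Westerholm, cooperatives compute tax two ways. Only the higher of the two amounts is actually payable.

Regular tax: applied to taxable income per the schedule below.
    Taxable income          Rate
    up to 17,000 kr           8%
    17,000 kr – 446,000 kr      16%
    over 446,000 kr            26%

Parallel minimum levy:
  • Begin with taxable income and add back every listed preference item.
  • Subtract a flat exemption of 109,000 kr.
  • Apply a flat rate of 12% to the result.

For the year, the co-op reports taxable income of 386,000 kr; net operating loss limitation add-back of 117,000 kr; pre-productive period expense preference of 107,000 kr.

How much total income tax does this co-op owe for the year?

Parallel minimum levy:
  Adjusted income: 386,000 kr + 117,000 kr + 107,000 kr = 610,000 kr
  Less exemption 109,000 kr → base 501,000 kr
  501,000 kr × 12% = 60,120 kr

Regular tax:
  17,000 kr × 8% = 1,360 kr
  369,000 kr × 16% = 59,040 kr
  → 60,400 kr

60,400 kr > 60,120 kr, so the regular tax governs.

60,400 kr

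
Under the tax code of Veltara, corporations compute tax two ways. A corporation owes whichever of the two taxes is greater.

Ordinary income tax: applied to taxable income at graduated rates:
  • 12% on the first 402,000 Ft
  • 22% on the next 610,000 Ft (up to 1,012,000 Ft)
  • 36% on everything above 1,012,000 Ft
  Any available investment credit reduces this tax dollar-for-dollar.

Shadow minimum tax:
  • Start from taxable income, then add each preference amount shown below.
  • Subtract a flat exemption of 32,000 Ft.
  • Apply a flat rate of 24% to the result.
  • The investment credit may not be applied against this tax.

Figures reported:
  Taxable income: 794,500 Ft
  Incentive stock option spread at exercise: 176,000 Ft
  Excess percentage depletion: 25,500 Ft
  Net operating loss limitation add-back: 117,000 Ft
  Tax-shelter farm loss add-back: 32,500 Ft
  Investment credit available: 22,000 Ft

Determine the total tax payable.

Ordinary income tax:
  402,000 Ft × 12% = 48,240 Ft
  392,500 Ft × 22% = 86,350 Ft
  → 134,590 Ft
  Less investment credit 22,000 Ft → 112,590 Ft

Shadow minimum tax:
  Adjusted income: 794,500 Ft + 176,000 Ft + 25,500 Ft + 117,000 Ft + 32,500 Ft = 1,145,500 Ft
  Less exemption 32,000 Ft → base 1,113,500 Ft
  1,113,500 Ft × 24% = 267,240 Ft

267,240 Ft > 112,590 Ft, so the shadow minimum tax is the binding amount.

267,240 Ft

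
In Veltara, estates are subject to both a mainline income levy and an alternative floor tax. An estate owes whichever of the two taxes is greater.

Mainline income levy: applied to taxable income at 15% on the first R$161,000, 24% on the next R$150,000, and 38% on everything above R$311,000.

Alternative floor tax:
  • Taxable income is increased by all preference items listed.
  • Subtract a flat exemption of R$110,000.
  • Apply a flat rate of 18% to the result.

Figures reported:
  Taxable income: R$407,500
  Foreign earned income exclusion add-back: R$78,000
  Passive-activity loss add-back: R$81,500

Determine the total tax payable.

R$96,820

Mainline income levy:
  R$161,000 × 15% = R$24,150
  R$150,000 × 24% = R$36,000
  R$96,500 × 38% = R$36,670
  → R$96,820

Alternative floor tax:
  Adjusted income: R$407,500 + R$78,000 + R$81,500 = R$567,000
  Less exemption R$110,000 → base R$457,000
  R$457,000 × 18% = R$82,260

R$96,820 > R$82,260, so the mainline income levy governs.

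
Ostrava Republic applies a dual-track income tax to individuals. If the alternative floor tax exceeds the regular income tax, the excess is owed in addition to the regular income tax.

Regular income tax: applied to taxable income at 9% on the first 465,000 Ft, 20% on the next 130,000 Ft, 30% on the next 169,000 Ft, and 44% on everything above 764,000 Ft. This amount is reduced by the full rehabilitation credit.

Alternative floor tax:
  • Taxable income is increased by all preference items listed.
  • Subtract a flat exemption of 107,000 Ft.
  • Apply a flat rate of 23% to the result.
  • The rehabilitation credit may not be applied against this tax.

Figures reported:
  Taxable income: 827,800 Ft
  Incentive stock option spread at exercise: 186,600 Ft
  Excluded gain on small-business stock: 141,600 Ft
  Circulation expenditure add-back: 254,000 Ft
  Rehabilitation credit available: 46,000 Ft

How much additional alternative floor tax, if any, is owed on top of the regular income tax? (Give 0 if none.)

Regular income tax:
  465,000 Ft × 9% = 41,850 Ft
  130,000 Ft × 20% = 26,000 Ft
  169,000 Ft × 30% = 50,700 Ft
  63,800 Ft × 44% = 28,072 Ft
  → 146,622 Ft
  Less rehabilitation credit 46,000 Ft → 100,622 Ft

Alternative floor tax:
  Adjusted income: 827,800 Ft + 186,600 Ft + 141,600 Ft + 254,000 Ft = 1,410,000 Ft
  Less exemption 107,000 Ft → base 1,303,000 Ft
  1,303,000 Ft × 23% = 299,690 Ft

Excess of alternative floor tax over regular income tax: 299,690 Ft − 100,622 Ft = 199,068 Ft.

199,068 Ft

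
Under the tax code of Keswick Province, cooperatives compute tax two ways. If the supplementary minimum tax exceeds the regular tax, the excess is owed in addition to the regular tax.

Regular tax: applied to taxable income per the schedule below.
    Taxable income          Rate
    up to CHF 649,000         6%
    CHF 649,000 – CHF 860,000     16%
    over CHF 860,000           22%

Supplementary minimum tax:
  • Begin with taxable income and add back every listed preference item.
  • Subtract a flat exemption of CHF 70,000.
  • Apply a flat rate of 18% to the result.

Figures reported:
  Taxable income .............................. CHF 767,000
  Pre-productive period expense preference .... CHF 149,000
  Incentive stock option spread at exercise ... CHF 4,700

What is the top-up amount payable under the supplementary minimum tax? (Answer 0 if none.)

Supplementary minimum tax:
  Adjusted income: CHF 767,000 + CHF 149,000 + CHF 4,700 = CHF 920,700
  Less exemption CHF 70,000 → base CHF 850,700
  CHF 850,700 × 18% = CHF 153,126

Regular tax:
  CHF 649,000 × 6% = CHF 38,940
  CHF 118,000 × 16% = CHF 18,880
  → CHF 57,820

Excess of supplementary minimum tax over regular tax: CHF 153,126 − CHF 57,820 = CHF 95,306.

CHF 95,306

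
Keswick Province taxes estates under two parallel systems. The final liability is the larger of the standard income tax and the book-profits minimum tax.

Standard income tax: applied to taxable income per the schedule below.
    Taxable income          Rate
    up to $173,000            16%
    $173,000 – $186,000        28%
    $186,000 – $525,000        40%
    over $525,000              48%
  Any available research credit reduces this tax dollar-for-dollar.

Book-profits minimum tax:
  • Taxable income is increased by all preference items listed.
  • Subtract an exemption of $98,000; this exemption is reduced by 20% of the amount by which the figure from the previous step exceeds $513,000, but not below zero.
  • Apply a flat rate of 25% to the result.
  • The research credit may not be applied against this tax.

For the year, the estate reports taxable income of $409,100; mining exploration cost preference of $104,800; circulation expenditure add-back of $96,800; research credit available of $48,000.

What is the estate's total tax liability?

$133,060

Book-profits minimum tax:
  Adjusted income: $409,100 + $104,800 + $96,800 = $610,700
  Exemption: $98,000 − 20% × ($610,700 − $513,000) = $98,000 − $19,540 = $78,460
  Base: $610,700 − $78,460 = $532,240
  $532,240 × 25% = $133,060

Standard income tax:
  $173,000 × 16% = $27,680
  $13,000 × 28% = $3,640
  $223,100 × 40% = $89,240
  → $120,560
  Less research credit $48,000 → $72,560

$133,060 > $72,560, so the book-profits minimum tax is the binding amount.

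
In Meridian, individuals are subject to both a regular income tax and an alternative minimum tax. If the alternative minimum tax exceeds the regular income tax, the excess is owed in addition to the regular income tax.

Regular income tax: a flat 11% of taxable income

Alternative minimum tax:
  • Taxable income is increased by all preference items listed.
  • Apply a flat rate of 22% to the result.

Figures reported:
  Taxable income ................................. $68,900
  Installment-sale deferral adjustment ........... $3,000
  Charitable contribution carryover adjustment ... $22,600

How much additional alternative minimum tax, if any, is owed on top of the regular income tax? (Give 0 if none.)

$13,211

Regular income tax:
  $68,900 × 11% = $7,579

Alternative minimum tax:
  Adjusted income: $68,900 + $3,000 + $22,600 = $94,500
  $94,500 × 22% = $20,790

Excess of alternative minimum tax over regular income tax: $20,790 − $7,579 = $13,211.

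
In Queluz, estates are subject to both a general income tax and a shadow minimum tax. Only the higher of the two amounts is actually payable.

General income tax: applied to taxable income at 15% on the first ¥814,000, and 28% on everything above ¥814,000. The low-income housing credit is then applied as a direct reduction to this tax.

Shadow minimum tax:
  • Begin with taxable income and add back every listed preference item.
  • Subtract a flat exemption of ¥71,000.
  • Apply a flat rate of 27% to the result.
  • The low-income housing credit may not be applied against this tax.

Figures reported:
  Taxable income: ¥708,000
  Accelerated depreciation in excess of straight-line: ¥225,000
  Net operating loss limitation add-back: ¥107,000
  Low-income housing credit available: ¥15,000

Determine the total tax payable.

General income tax:
  ¥708,000 × 15% = ¥106,200
  Less low-income housing credit ¥15,000 → ¥91,200

Shadow minimum tax:
  Adjusted income: ¥708,000 + ¥225,000 + ¥107,000 = ¥1,040,000
  Less exemption ¥71,000 → base ¥969,000
  ¥969,000 × 27% = ¥261,630

¥261,630 > ¥91,200, so the shadow minimum tax is the binding amount.

¥261,630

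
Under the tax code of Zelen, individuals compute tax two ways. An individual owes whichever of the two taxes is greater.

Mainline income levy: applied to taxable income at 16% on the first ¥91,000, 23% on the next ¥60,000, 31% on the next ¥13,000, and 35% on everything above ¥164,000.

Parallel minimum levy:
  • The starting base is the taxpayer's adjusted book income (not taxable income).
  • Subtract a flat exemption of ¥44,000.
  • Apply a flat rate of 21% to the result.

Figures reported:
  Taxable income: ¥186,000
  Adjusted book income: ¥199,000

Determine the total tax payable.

Parallel minimum levy:
  Base (adjusted book income): ¥199,000
  Less exemption ¥44,000 → base ¥155,000
  ¥155,000 × 21% = ¥32,550

Mainline income levy:
  ¥91,000 × 16% = ¥14,560
  ¥60,000 × 23% = ¥13,800
  ¥13,000 × 31% = ¥4,030
  ¥22,000 × 35% = ¥7,700
  → ¥40,090

¥40,090 > ¥32,550, so the mainline income levy governs.

¥40,090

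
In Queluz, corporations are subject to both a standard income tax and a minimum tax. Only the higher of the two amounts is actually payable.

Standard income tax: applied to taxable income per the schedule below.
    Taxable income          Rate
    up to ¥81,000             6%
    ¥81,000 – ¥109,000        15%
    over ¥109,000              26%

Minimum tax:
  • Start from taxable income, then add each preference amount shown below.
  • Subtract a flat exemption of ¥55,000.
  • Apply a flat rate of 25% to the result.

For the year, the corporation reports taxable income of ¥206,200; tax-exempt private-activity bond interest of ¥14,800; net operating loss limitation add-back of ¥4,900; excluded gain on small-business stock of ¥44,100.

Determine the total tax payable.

¥53,750

Minimum tax:
  Adjusted income: ¥206,200 + ¥14,800 + ¥4,900 + ¥44,100 = ¥270,000
  Less exemption ¥55,000 → base ¥215,000
  ¥215,000 × 25% = ¥53,750

Standard income tax:
  ¥81,000 × 6% = ¥4,860
  ¥28,000 × 15% = ¥4,200
  ¥97,200 × 26% = ¥25,272
  → ¥34,332

¥53,750 > ¥34,332, so the minimum tax is the binding amount.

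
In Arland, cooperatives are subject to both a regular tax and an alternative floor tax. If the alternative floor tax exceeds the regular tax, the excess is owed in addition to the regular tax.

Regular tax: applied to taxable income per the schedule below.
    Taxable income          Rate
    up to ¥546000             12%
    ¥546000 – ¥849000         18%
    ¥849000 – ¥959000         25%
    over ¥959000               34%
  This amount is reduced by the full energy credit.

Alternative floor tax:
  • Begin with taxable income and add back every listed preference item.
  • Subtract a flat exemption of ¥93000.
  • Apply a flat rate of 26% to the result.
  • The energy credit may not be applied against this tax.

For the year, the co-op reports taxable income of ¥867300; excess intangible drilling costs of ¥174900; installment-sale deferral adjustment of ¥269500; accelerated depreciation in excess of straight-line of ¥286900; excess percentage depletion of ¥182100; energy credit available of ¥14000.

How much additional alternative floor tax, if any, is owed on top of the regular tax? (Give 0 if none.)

¥328167

Regular tax:
  ¥546000 × 12% = ¥65520
  ¥303000 × 18% = ¥54540
  ¥18300 × 25% = ¥4575
  → ¥124635
  Less energy credit ¥14000 → ¥110635

Alternative floor tax:
  Adjusted income: ¥867300 + ¥174900 + ¥269500 + ¥286900 + ¥182100 = ¥1780700
  Less exemption ¥93000 → base ¥1687700
  ¥1687700 × 26% = ¥438802

Excess of alternative floor tax over regular tax: ¥438802 − ¥110635 = ¥328167.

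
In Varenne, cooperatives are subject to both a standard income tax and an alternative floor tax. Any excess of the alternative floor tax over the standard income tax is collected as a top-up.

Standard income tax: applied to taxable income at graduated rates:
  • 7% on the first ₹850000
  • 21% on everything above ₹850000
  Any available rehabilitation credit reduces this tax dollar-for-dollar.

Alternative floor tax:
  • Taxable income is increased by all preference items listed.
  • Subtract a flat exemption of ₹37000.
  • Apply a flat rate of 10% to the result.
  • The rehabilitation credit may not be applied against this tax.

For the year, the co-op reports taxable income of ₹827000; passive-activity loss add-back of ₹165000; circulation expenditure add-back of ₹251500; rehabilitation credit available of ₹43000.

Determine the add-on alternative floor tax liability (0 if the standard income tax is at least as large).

₹105760

Alternative floor tax:
  Adjusted income: ₹827000 + ₹165000 + ₹251500 = ₹1243500
  Less exemption ₹37000 → base ₹1206500
  ₹1206500 × 10% = ₹120650

Standard income tax:
  ₹827000 × 7% = ₹57890
  Less rehabilitation credit ₹43000 → ₹14890

Excess of alternative floor tax over standard income tax: ₹120650 − ₹14890 = ₹105760.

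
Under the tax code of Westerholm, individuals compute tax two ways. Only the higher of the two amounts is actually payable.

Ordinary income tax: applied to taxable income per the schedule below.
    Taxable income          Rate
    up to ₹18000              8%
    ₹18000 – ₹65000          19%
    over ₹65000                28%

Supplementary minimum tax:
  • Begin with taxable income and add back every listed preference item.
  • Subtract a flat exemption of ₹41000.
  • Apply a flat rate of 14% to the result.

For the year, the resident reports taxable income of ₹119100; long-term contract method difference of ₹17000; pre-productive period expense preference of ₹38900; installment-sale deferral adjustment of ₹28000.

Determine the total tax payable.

₹25518

Ordinary income tax:
  ₹18000 × 8% = ₹1440
  ₹47000 × 19% = ₹8930
  ₹54100 × 28% = ₹15148
  → ₹25518

Supplementary minimum tax:
  Adjusted income: ₹119100 + ₹17000 + ₹38900 + ₹28000 = ₹203000
  Less exemption ₹41000 → base ₹162000
  ₹162000 × 14% = ₹22680

₹25518 > ₹22680, so the ordinary income tax governs.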